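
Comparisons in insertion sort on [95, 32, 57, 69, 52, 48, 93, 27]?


Algorithm: insertion sort
Input: [95, 32, 57, 69, 52, 48, 93, 27]
Sorted: [27, 32, 48, 52, 57, 69, 93, 95]

23


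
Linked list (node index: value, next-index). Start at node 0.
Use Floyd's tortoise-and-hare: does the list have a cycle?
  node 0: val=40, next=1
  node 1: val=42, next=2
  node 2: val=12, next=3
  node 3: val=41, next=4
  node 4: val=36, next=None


Floyd's tortoise (slow, +1) and hare (fast, +2):
  init: slow=0, fast=0
  step 1: slow=1, fast=2
  step 2: slow=2, fast=4
  step 3: fast -> None, no cycle

Cycle: no


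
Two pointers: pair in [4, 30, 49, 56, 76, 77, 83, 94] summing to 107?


lo=0(4)+hi=7(94)=98
lo=1(30)+hi=7(94)=124
lo=1(30)+hi=6(83)=113
lo=1(30)+hi=5(77)=107

Yes: 30+77=107


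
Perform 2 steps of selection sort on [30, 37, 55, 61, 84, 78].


Initial: [30, 37, 55, 61, 84, 78]
Step 1: min=30 at 0
  Swap: [30, 37, 55, 61, 84, 78]
Step 2: min=37 at 1
  Swap: [30, 37, 55, 61, 84, 78]

After 2 steps: [30, 37, 55, 61, 84, 78]


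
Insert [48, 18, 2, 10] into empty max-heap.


Insert 48: [48]
Insert 18: [48, 18]
Insert 2: [48, 18, 2]
Insert 10: [48, 18, 2, 10]

Final heap: [48, 18, 2, 10]


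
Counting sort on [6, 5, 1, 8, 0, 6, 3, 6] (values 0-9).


Input: [6, 5, 1, 8, 0, 6, 3, 6]
Counts: [1, 1, 0, 1, 0, 1, 3, 0, 1, 0]

Sorted: [0, 1, 3, 5, 6, 6, 6, 8]


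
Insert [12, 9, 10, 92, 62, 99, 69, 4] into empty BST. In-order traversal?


Insert 12: root
Insert 9: L from 12
Insert 10: L from 12 -> R from 9
Insert 92: R from 12
Insert 62: R from 12 -> L from 92
Insert 99: R from 12 -> R from 92
Insert 69: R from 12 -> L from 92 -> R from 62
Insert 4: L from 12 -> L from 9

In-order: [4, 9, 10, 12, 62, 69, 92, 99]


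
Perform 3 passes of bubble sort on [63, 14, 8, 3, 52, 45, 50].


Initial: [63, 14, 8, 3, 52, 45, 50]
Pass 1: [14, 8, 3, 52, 45, 50, 63] (6 swaps)
Pass 2: [8, 3, 14, 45, 50, 52, 63] (4 swaps)
Pass 3: [3, 8, 14, 45, 50, 52, 63] (1 swaps)

After 3 passes: [3, 8, 14, 45, 50, 52, 63]


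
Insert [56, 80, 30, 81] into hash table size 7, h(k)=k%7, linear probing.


Insert 56: h=0 -> slot 0
Insert 80: h=3 -> slot 3
Insert 30: h=2 -> slot 2
Insert 81: h=4 -> slot 4

Table: [56, None, 30, 80, 81, None, None]


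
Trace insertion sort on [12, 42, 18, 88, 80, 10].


Initial: [12, 42, 18, 88, 80, 10]
Insert 42: [12, 42, 18, 88, 80, 10]
Insert 18: [12, 18, 42, 88, 80, 10]
Insert 88: [12, 18, 42, 88, 80, 10]
Insert 80: [12, 18, 42, 80, 88, 10]
Insert 10: [10, 12, 18, 42, 80, 88]

Sorted: [10, 12, 18, 42, 80, 88]


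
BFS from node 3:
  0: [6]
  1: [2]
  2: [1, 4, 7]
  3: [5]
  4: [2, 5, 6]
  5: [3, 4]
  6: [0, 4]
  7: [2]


Visit 3, enqueue [5]
Visit 5, enqueue [4]
Visit 4, enqueue [2, 6]
Visit 2, enqueue [1, 7]
Visit 6, enqueue [0]
Visit 1, enqueue []
Visit 7, enqueue []
Visit 0, enqueue []

BFS order: [3, 5, 4, 2, 6, 1, 7, 0]


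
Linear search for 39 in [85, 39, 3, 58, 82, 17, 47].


i=0: 85!=39
i=1: 39==39 found!

Found at 1, 2 comps


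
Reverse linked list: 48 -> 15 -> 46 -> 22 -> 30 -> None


Step 1: curr=48, set curr.next=prev(None) | reversed so far: 48
Step 2: curr=15, set curr.next=prev(48) | reversed so far: 15 -> 48
Step 3: curr=46, set curr.next=prev(15) | reversed so far: 46 -> 15 -> 48
Step 4: curr=22, set curr.next=prev(46) | reversed so far: 22 -> 46 -> 15 -> 48
Step 5: curr=30, set curr.next=prev(22) | reversed so far: 30 -> 22 -> 46 -> 15 -> 48

30 -> 22 -> 46 -> 15 -> 48 -> None


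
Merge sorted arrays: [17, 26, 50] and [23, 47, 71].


Take 17 from A
Take 23 from B
Take 26 from A
Take 47 from B
Take 50 from A

Merged: [17, 23, 26, 47, 50, 71]


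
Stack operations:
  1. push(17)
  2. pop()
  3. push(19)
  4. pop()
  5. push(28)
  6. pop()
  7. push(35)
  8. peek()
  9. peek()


push(17) -> [17]
pop()->17, []
push(19) -> [19]
pop()->19, []
push(28) -> [28]
pop()->28, []
push(35) -> [35]
peek()->35
peek()->35

Final stack: [35]


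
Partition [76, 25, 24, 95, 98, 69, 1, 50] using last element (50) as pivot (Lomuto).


Pivot: 50
  25 <= 50: swap -> [25, 76, 24, 95, 98, 69, 1, 50]
  24 <= 50: swap -> [25, 24, 76, 95, 98, 69, 1, 50]
  1 <= 50: swap -> [25, 24, 1, 95, 98, 69, 76, 50]
Place pivot at 3: [25, 24, 1, 50, 98, 69, 76, 95]

Partitioned: [25, 24, 1, 50, 98, 69, 76, 95]


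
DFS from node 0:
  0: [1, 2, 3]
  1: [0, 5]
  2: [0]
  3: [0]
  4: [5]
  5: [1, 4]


Visit 0, push [3, 2, 1]
Visit 1, push [5]
Visit 5, push [4]
Visit 4, push []
Visit 2, push []
Visit 3, push []

DFS order: [0, 1, 5, 4, 2, 3]


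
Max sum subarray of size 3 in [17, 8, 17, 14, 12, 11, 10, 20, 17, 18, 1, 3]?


[0:3]: 42
[1:4]: 39
[2:5]: 43
[3:6]: 37
[4:7]: 33
[5:8]: 41
[6:9]: 47
[7:10]: 55
[8:11]: 36
[9:12]: 22

Max: 55 at [7:10]


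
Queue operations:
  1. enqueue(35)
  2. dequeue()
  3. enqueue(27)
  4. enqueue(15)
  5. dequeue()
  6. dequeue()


enqueue(35) -> [35]
dequeue()->35, []
enqueue(27) -> [27]
enqueue(15) -> [27, 15]
dequeue()->27, [15]
dequeue()->15, []

Final queue: []


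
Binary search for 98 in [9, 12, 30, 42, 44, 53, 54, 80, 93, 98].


Step 1: lo=0, hi=9, mid=4, val=44
Step 2: lo=5, hi=9, mid=7, val=80
Step 3: lo=8, hi=9, mid=8, val=93
Step 4: lo=9, hi=9, mid=9, val=98

Found at index 9


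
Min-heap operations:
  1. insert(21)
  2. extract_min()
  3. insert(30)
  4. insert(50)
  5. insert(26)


insert(21) -> [21]
extract_min()->21, []
insert(30) -> [30]
insert(50) -> [30, 50]
insert(26) -> [26, 50, 30]

Final heap: [26, 50, 30]


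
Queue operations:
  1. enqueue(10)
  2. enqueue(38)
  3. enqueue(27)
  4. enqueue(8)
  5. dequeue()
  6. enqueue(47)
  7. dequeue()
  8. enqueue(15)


enqueue(10) -> [10]
enqueue(38) -> [10, 38]
enqueue(27) -> [10, 38, 27]
enqueue(8) -> [10, 38, 27, 8]
dequeue()->10, [38, 27, 8]
enqueue(47) -> [38, 27, 8, 47]
dequeue()->38, [27, 8, 47]
enqueue(15) -> [27, 8, 47, 15]

Final queue: [27, 8, 47, 15]


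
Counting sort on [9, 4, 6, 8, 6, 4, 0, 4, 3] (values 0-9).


Input: [9, 4, 6, 8, 6, 4, 0, 4, 3]
Counts: [1, 0, 0, 1, 3, 0, 2, 0, 1, 1]

Sorted: [0, 3, 4, 4, 4, 6, 6, 8, 9]


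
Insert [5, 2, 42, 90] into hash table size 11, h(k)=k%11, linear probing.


Insert 5: h=5 -> slot 5
Insert 2: h=2 -> slot 2
Insert 42: h=9 -> slot 9
Insert 90: h=2, 1 probes -> slot 3

Table: [None, None, 2, 90, None, 5, None, None, None, 42, None]


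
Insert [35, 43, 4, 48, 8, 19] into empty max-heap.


Insert 35: [35]
Insert 43: [43, 35]
Insert 4: [43, 35, 4]
Insert 48: [48, 43, 4, 35]
Insert 8: [48, 43, 4, 35, 8]
Insert 19: [48, 43, 19, 35, 8, 4]

Final heap: [48, 43, 19, 35, 8, 4]


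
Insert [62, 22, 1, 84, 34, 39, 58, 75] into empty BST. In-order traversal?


Insert 62: root
Insert 22: L from 62
Insert 1: L from 62 -> L from 22
Insert 84: R from 62
Insert 34: L from 62 -> R from 22
Insert 39: L from 62 -> R from 22 -> R from 34
Insert 58: L from 62 -> R from 22 -> R from 34 -> R from 39
Insert 75: R from 62 -> L from 84

In-order: [1, 22, 34, 39, 58, 62, 75, 84]


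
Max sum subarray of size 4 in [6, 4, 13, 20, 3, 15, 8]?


[0:4]: 43
[1:5]: 40
[2:6]: 51
[3:7]: 46

Max: 51 at [2:6]


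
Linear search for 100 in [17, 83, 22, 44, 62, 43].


i=0: 17!=100
i=1: 83!=100
i=2: 22!=100
i=3: 44!=100
i=4: 62!=100
i=5: 43!=100

Not found, 6 comps


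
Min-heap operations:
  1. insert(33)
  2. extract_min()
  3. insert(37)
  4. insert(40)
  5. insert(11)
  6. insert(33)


insert(33) -> [33]
extract_min()->33, []
insert(37) -> [37]
insert(40) -> [37, 40]
insert(11) -> [11, 40, 37]
insert(33) -> [11, 33, 37, 40]

Final heap: [11, 33, 37, 40]


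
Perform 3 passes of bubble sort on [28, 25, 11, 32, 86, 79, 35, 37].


Initial: [28, 25, 11, 32, 86, 79, 35, 37]
Pass 1: [25, 11, 28, 32, 79, 35, 37, 86] (5 swaps)
Pass 2: [11, 25, 28, 32, 35, 37, 79, 86] (3 swaps)
Pass 3: [11, 25, 28, 32, 35, 37, 79, 86] (0 swaps)

After 3 passes: [11, 25, 28, 32, 35, 37, 79, 86]


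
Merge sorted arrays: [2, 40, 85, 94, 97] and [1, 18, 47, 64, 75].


Take 1 from B
Take 2 from A
Take 18 from B
Take 40 from A
Take 47 from B
Take 64 from B
Take 75 from B

Merged: [1, 2, 18, 40, 47, 64, 75, 85, 94, 97]


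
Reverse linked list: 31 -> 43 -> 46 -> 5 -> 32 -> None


Step 1: curr=31, set curr.next=prev(None) | reversed so far: 31
Step 2: curr=43, set curr.next=prev(31) | reversed so far: 43 -> 31
Step 3: curr=46, set curr.next=prev(43) | reversed so far: 46 -> 43 -> 31
Step 4: curr=5, set curr.next=prev(46) | reversed so far: 5 -> 46 -> 43 -> 31
Step 5: curr=32, set curr.next=prev(5) | reversed so far: 32 -> 5 -> 46 -> 43 -> 31

32 -> 5 -> 46 -> 43 -> 31 -> None


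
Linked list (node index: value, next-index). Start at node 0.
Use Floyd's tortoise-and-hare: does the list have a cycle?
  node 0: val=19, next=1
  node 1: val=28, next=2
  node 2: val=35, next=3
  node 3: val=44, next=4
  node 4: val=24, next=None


Floyd's tortoise (slow, +1) and hare (fast, +2):
  init: slow=0, fast=0
  step 1: slow=1, fast=2
  step 2: slow=2, fast=4
  step 3: fast -> None, no cycle

Cycle: no


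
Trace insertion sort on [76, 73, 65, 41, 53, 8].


Initial: [76, 73, 65, 41, 53, 8]
Insert 73: [73, 76, 65, 41, 53, 8]
Insert 65: [65, 73, 76, 41, 53, 8]
Insert 41: [41, 65, 73, 76, 53, 8]
Insert 53: [41, 53, 65, 73, 76, 8]
Insert 8: [8, 41, 53, 65, 73, 76]

Sorted: [8, 41, 53, 65, 73, 76]


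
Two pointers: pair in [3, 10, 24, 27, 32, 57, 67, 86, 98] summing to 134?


lo=0(3)+hi=8(98)=101
lo=1(10)+hi=8(98)=108
lo=2(24)+hi=8(98)=122
lo=3(27)+hi=8(98)=125
lo=4(32)+hi=8(98)=130
lo=5(57)+hi=8(98)=155
lo=5(57)+hi=7(86)=143
lo=5(57)+hi=6(67)=124

No pair found


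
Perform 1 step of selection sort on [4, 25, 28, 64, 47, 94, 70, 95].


Initial: [4, 25, 28, 64, 47, 94, 70, 95]
Step 1: min=4 at 0
  Swap: [4, 25, 28, 64, 47, 94, 70, 95]

After 1 step: [4, 25, 28, 64, 47, 94, 70, 95]


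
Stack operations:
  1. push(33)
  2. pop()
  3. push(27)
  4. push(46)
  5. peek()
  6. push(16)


push(33) -> [33]
pop()->33, []
push(27) -> [27]
push(46) -> [27, 46]
peek()->46
push(16) -> [27, 46, 16]

Final stack: [27, 46, 16]


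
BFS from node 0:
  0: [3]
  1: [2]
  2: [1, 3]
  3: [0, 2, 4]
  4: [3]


Visit 0, enqueue [3]
Visit 3, enqueue [2, 4]
Visit 2, enqueue [1]
Visit 4, enqueue []
Visit 1, enqueue []

BFS order: [0, 3, 2, 4, 1]


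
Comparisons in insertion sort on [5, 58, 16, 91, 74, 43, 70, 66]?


Algorithm: insertion sort
Input: [5, 58, 16, 91, 74, 43, 70, 66]
Sorted: [5, 16, 43, 58, 66, 70, 74, 91]

17


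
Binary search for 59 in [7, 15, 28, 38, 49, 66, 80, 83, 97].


Step 1: lo=0, hi=8, mid=4, val=49
Step 2: lo=5, hi=8, mid=6, val=80
Step 3: lo=5, hi=5, mid=5, val=66

Not found


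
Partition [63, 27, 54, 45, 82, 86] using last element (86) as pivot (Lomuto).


Pivot: 86
  63 <= 86: advance i (no swap)
  27 <= 86: advance i (no swap)
  54 <= 86: advance i (no swap)
  45 <= 86: advance i (no swap)
  82 <= 86: advance i (no swap)
Place pivot at 5: [63, 27, 54, 45, 82, 86]

Partitioned: [63, 27, 54, 45, 82, 86]


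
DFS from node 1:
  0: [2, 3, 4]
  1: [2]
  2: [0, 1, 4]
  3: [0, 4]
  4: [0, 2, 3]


Visit 1, push [2]
Visit 2, push [4, 0]
Visit 0, push [4, 3]
Visit 3, push [4]
Visit 4, push []

DFS order: [1, 2, 0, 3, 4]


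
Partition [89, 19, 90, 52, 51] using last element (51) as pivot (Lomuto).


Pivot: 51
  19 <= 51: swap -> [19, 89, 90, 52, 51]
Place pivot at 1: [19, 51, 90, 52, 89]

Partitioned: [19, 51, 90, 52, 89]


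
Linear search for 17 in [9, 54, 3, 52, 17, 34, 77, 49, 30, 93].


i=0: 9!=17
i=1: 54!=17
i=2: 3!=17
i=3: 52!=17
i=4: 17==17 found!

Found at 4, 5 comps


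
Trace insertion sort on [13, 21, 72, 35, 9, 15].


Initial: [13, 21, 72, 35, 9, 15]
Insert 21: [13, 21, 72, 35, 9, 15]
Insert 72: [13, 21, 72, 35, 9, 15]
Insert 35: [13, 21, 35, 72, 9, 15]
Insert 9: [9, 13, 21, 35, 72, 15]
Insert 15: [9, 13, 15, 21, 35, 72]

Sorted: [9, 13, 15, 21, 35, 72]


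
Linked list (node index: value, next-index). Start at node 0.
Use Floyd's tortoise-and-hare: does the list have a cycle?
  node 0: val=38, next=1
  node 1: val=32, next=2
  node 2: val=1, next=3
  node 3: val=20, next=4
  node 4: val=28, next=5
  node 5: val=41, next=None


Floyd's tortoise (slow, +1) and hare (fast, +2):
  init: slow=0, fast=0
  step 1: slow=1, fast=2
  step 2: slow=2, fast=4
  step 3: fast 4->5->None, no cycle

Cycle: no


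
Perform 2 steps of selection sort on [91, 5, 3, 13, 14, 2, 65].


Initial: [91, 5, 3, 13, 14, 2, 65]
Step 1: min=2 at 5
  Swap: [2, 5, 3, 13, 14, 91, 65]
Step 2: min=3 at 2
  Swap: [2, 3, 5, 13, 14, 91, 65]

After 2 steps: [2, 3, 5, 13, 14, 91, 65]


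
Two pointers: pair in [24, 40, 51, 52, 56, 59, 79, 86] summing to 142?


lo=0(24)+hi=7(86)=110
lo=1(40)+hi=7(86)=126
lo=2(51)+hi=7(86)=137
lo=3(52)+hi=7(86)=138
lo=4(56)+hi=7(86)=142

Yes: 56+86=142


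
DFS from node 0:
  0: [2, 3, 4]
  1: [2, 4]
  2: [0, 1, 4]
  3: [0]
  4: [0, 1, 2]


Visit 0, push [4, 3, 2]
Visit 2, push [4, 1]
Visit 1, push [4]
Visit 4, push []
Visit 3, push []

DFS order: [0, 2, 1, 4, 3]


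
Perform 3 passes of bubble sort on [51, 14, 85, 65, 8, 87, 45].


Initial: [51, 14, 85, 65, 8, 87, 45]
Pass 1: [14, 51, 65, 8, 85, 45, 87] (4 swaps)
Pass 2: [14, 51, 8, 65, 45, 85, 87] (2 swaps)
Pass 3: [14, 8, 51, 45, 65, 85, 87] (2 swaps)

After 3 passes: [14, 8, 51, 45, 65, 85, 87]


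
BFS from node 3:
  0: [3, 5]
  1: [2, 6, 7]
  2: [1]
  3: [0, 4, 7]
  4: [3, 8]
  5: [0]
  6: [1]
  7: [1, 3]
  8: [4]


Visit 3, enqueue [0, 4, 7]
Visit 0, enqueue [5]
Visit 4, enqueue [8]
Visit 7, enqueue [1]
Visit 5, enqueue []
Visit 8, enqueue []
Visit 1, enqueue [2, 6]
Visit 2, enqueue []
Visit 6, enqueue []

BFS order: [3, 0, 4, 7, 5, 8, 1, 2, 6]


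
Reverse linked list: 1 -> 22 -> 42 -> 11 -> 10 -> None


Step 1: curr=1, set curr.next=prev(None) | reversed so far: 1
Step 2: curr=22, set curr.next=prev(1) | reversed so far: 22 -> 1
Step 3: curr=42, set curr.next=prev(22) | reversed so far: 42 -> 22 -> 1
Step 4: curr=11, set curr.next=prev(42) | reversed so far: 11 -> 42 -> 22 -> 1
Step 5: curr=10, set curr.next=prev(11) | reversed so far: 10 -> 11 -> 42 -> 22 -> 1

10 -> 11 -> 42 -> 22 -> 1 -> None


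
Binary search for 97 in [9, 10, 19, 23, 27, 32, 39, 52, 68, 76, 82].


Step 1: lo=0, hi=10, mid=5, val=32
Step 2: lo=6, hi=10, mid=8, val=68
Step 3: lo=9, hi=10, mid=9, val=76
Step 4: lo=10, hi=10, mid=10, val=82

Not found


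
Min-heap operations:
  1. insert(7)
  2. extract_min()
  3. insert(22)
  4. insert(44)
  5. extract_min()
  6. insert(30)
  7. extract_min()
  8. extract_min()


insert(7) -> [7]
extract_min()->7, []
insert(22) -> [22]
insert(44) -> [22, 44]
extract_min()->22, [44]
insert(30) -> [30, 44]
extract_min()->30, [44]
extract_min()->44, []

Final heap: []


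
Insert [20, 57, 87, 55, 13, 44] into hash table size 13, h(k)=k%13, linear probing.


Insert 20: h=7 -> slot 7
Insert 57: h=5 -> slot 5
Insert 87: h=9 -> slot 9
Insert 55: h=3 -> slot 3
Insert 13: h=0 -> slot 0
Insert 44: h=5, 1 probes -> slot 6

Table: [13, None, None, 55, None, 57, 44, 20, None, 87, None, None, None]


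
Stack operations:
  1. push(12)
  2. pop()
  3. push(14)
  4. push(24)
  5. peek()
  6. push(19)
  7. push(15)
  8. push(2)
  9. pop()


push(12) -> [12]
pop()->12, []
push(14) -> [14]
push(24) -> [14, 24]
peek()->24
push(19) -> [14, 24, 19]
push(15) -> [14, 24, 19, 15]
push(2) -> [14, 24, 19, 15, 2]
pop()->2, [14, 24, 19, 15]

Final stack: [14, 24, 19, 15]


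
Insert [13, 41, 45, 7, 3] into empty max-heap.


Insert 13: [13]
Insert 41: [41, 13]
Insert 45: [45, 13, 41]
Insert 7: [45, 13, 41, 7]
Insert 3: [45, 13, 41, 7, 3]

Final heap: [45, 13, 41, 7, 3]


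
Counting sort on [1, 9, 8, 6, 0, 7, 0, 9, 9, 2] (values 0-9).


Input: [1, 9, 8, 6, 0, 7, 0, 9, 9, 2]
Counts: [2, 1, 1, 0, 0, 0, 1, 1, 1, 3]

Sorted: [0, 0, 1, 2, 6, 7, 8, 9, 9, 9]


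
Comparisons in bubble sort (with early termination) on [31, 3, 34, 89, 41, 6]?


Algorithm: bubble sort (with early termination)
Input: [31, 3, 34, 89, 41, 6]
Sorted: [3, 6, 31, 34, 41, 89]

15


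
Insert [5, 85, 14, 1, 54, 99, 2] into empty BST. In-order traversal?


Insert 5: root
Insert 85: R from 5
Insert 14: R from 5 -> L from 85
Insert 1: L from 5
Insert 54: R from 5 -> L from 85 -> R from 14
Insert 99: R from 5 -> R from 85
Insert 2: L from 5 -> R from 1

In-order: [1, 2, 5, 14, 54, 85, 99]


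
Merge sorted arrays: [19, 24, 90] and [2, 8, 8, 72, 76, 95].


Take 2 from B
Take 8 from B
Take 8 from B
Take 19 from A
Take 24 from A
Take 72 from B
Take 76 from B
Take 90 from A

Merged: [2, 8, 8, 19, 24, 72, 76, 90, 95]


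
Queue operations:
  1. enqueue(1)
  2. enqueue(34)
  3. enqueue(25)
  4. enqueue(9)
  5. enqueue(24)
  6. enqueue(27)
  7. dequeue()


enqueue(1) -> [1]
enqueue(34) -> [1, 34]
enqueue(25) -> [1, 34, 25]
enqueue(9) -> [1, 34, 25, 9]
enqueue(24) -> [1, 34, 25, 9, 24]
enqueue(27) -> [1, 34, 25, 9, 24, 27]
dequeue()->1, [34, 25, 9, 24, 27]

Final queue: [34, 25, 9, 24, 27]


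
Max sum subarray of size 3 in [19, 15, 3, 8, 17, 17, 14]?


[0:3]: 37
[1:4]: 26
[2:5]: 28
[3:6]: 42
[4:7]: 48

Max: 48 at [4:7]


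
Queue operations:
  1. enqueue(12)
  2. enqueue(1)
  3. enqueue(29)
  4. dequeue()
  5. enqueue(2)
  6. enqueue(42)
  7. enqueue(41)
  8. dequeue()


enqueue(12) -> [12]
enqueue(1) -> [12, 1]
enqueue(29) -> [12, 1, 29]
dequeue()->12, [1, 29]
enqueue(2) -> [1, 29, 2]
enqueue(42) -> [1, 29, 2, 42]
enqueue(41) -> [1, 29, 2, 42, 41]
dequeue()->1, [29, 2, 42, 41]

Final queue: [29, 2, 42, 41]


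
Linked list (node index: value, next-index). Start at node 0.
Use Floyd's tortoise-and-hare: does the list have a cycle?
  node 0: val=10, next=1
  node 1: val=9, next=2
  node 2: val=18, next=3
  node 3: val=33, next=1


Floyd's tortoise (slow, +1) and hare (fast, +2):
  init: slow=0, fast=0
  step 1: slow=1, fast=2
  step 2: slow=2, fast=1
  step 3: slow=3, fast=3
  slow == fast at node 3: cycle detected

Cycle: yes


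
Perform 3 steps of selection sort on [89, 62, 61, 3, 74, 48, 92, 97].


Initial: [89, 62, 61, 3, 74, 48, 92, 97]
Step 1: min=3 at 3
  Swap: [3, 62, 61, 89, 74, 48, 92, 97]
Step 2: min=48 at 5
  Swap: [3, 48, 61, 89, 74, 62, 92, 97]
Step 3: min=61 at 2
  Swap: [3, 48, 61, 89, 74, 62, 92, 97]

After 3 steps: [3, 48, 61, 89, 74, 62, 92, 97]


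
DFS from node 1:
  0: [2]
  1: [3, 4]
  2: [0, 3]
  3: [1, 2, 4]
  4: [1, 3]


Visit 1, push [4, 3]
Visit 3, push [4, 2]
Visit 2, push [0]
Visit 0, push []
Visit 4, push []

DFS order: [1, 3, 2, 0, 4]


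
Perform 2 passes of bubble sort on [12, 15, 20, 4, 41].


Initial: [12, 15, 20, 4, 41]
Pass 1: [12, 15, 4, 20, 41] (1 swaps)
Pass 2: [12, 4, 15, 20, 41] (1 swaps)

After 2 passes: [12, 4, 15, 20, 41]


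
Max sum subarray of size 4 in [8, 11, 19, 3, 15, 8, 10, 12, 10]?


[0:4]: 41
[1:5]: 48
[2:6]: 45
[3:7]: 36
[4:8]: 45
[5:9]: 40

Max: 48 at [1:5]


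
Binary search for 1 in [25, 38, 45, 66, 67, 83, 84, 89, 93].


Step 1: lo=0, hi=8, mid=4, val=67
Step 2: lo=0, hi=3, mid=1, val=38
Step 3: lo=0, hi=0, mid=0, val=25

Not found


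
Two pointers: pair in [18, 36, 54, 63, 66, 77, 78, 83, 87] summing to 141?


lo=0(18)+hi=8(87)=105
lo=1(36)+hi=8(87)=123
lo=2(54)+hi=8(87)=141

Yes: 54+87=141


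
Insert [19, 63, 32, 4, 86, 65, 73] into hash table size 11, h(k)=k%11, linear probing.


Insert 19: h=8 -> slot 8
Insert 63: h=8, 1 probes -> slot 9
Insert 32: h=10 -> slot 10
Insert 4: h=4 -> slot 4
Insert 86: h=9, 2 probes -> slot 0
Insert 65: h=10, 2 probes -> slot 1
Insert 73: h=7 -> slot 7

Table: [86, 65, None, None, 4, None, None, 73, 19, 63, 32]


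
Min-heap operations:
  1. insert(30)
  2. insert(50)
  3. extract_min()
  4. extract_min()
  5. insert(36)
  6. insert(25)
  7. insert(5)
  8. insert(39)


insert(30) -> [30]
insert(50) -> [30, 50]
extract_min()->30, [50]
extract_min()->50, []
insert(36) -> [36]
insert(25) -> [25, 36]
insert(5) -> [5, 36, 25]
insert(39) -> [5, 36, 25, 39]

Final heap: [5, 36, 25, 39]


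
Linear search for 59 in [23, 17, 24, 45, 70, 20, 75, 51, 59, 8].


i=0: 23!=59
i=1: 17!=59
i=2: 24!=59
i=3: 45!=59
i=4: 70!=59
i=5: 20!=59
i=6: 75!=59
i=7: 51!=59
i=8: 59==59 found!

Found at 8, 9 comps


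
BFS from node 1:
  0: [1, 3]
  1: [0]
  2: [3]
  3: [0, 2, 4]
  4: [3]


Visit 1, enqueue [0]
Visit 0, enqueue [3]
Visit 3, enqueue [2, 4]
Visit 2, enqueue []
Visit 4, enqueue []

BFS order: [1, 0, 3, 2, 4]


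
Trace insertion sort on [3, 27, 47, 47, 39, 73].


Initial: [3, 27, 47, 47, 39, 73]
Insert 27: [3, 27, 47, 47, 39, 73]
Insert 47: [3, 27, 47, 47, 39, 73]
Insert 47: [3, 27, 47, 47, 39, 73]
Insert 39: [3, 27, 39, 47, 47, 73]
Insert 73: [3, 27, 39, 47, 47, 73]

Sorted: [3, 27, 39, 47, 47, 73]


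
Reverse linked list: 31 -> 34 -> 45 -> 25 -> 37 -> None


Step 1: curr=31, set curr.next=prev(None) | reversed so far: 31
Step 2: curr=34, set curr.next=prev(31) | reversed so far: 34 -> 31
Step 3: curr=45, set curr.next=prev(34) | reversed so far: 45 -> 34 -> 31
Step 4: curr=25, set curr.next=prev(45) | reversed so far: 25 -> 45 -> 34 -> 31
Step 5: curr=37, set curr.next=prev(25) | reversed so far: 37 -> 25 -> 45 -> 34 -> 31

37 -> 25 -> 45 -> 34 -> 31 -> None


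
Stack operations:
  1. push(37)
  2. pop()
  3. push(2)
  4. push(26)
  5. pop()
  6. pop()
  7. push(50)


push(37) -> [37]
pop()->37, []
push(2) -> [2]
push(26) -> [2, 26]
pop()->26, [2]
pop()->2, []
push(50) -> [50]

Final stack: [50]


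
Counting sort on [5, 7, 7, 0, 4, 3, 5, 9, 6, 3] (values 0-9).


Input: [5, 7, 7, 0, 4, 3, 5, 9, 6, 3]
Counts: [1, 0, 0, 2, 1, 2, 1, 2, 0, 1]

Sorted: [0, 3, 3, 4, 5, 5, 6, 7, 7, 9]


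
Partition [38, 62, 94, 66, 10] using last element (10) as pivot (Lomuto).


Pivot: 10
Place pivot at 0: [10, 62, 94, 66, 38]

Partitioned: [10, 62, 94, 66, 38]


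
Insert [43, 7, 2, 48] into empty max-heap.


Insert 43: [43]
Insert 7: [43, 7]
Insert 2: [43, 7, 2]
Insert 48: [48, 43, 2, 7]

Final heap: [48, 43, 2, 7]


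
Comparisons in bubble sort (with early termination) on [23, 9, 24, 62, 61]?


Algorithm: bubble sort (with early termination)
Input: [23, 9, 24, 62, 61]
Sorted: [9, 23, 24, 61, 62]

7


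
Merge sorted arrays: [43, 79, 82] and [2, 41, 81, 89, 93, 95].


Take 2 from B
Take 41 from B
Take 43 from A
Take 79 from A
Take 81 from B
Take 82 from A

Merged: [2, 41, 43, 79, 81, 82, 89, 93, 95]


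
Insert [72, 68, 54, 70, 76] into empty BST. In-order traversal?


Insert 72: root
Insert 68: L from 72
Insert 54: L from 72 -> L from 68
Insert 70: L from 72 -> R from 68
Insert 76: R from 72

In-order: [54, 68, 70, 72, 76]


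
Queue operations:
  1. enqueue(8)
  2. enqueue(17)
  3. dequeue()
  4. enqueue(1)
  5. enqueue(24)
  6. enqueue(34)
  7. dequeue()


enqueue(8) -> [8]
enqueue(17) -> [8, 17]
dequeue()->8, [17]
enqueue(1) -> [17, 1]
enqueue(24) -> [17, 1, 24]
enqueue(34) -> [17, 1, 24, 34]
dequeue()->17, [1, 24, 34]

Final queue: [1, 24, 34]


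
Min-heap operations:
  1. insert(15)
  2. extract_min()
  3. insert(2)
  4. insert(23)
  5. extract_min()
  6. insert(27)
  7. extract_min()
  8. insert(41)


insert(15) -> [15]
extract_min()->15, []
insert(2) -> [2]
insert(23) -> [2, 23]
extract_min()->2, [23]
insert(27) -> [23, 27]
extract_min()->23, [27]
insert(41) -> [27, 41]

Final heap: [27, 41]


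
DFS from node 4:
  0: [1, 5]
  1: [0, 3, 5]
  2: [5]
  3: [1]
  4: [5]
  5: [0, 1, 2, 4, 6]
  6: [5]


Visit 4, push [5]
Visit 5, push [6, 2, 1, 0]
Visit 0, push [1]
Visit 1, push [3]
Visit 3, push []
Visit 2, push []
Visit 6, push []

DFS order: [4, 5, 0, 1, 3, 2, 6]


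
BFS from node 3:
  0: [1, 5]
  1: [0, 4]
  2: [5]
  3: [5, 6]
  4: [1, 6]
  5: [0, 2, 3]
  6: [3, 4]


Visit 3, enqueue [5, 6]
Visit 5, enqueue [0, 2]
Visit 6, enqueue [4]
Visit 0, enqueue [1]
Visit 2, enqueue []
Visit 4, enqueue []
Visit 1, enqueue []

BFS order: [3, 5, 6, 0, 2, 4, 1]


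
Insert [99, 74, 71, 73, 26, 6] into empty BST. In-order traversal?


Insert 99: root
Insert 74: L from 99
Insert 71: L from 99 -> L from 74
Insert 73: L from 99 -> L from 74 -> R from 71
Insert 26: L from 99 -> L from 74 -> L from 71
Insert 6: L from 99 -> L from 74 -> L from 71 -> L from 26

In-order: [6, 26, 71, 73, 74, 99]


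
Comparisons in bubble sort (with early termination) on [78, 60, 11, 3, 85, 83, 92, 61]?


Algorithm: bubble sort (with early termination)
Input: [78, 60, 11, 3, 85, 83, 92, 61]
Sorted: [3, 11, 60, 61, 78, 83, 85, 92]

25


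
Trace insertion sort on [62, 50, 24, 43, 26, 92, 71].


Initial: [62, 50, 24, 43, 26, 92, 71]
Insert 50: [50, 62, 24, 43, 26, 92, 71]
Insert 24: [24, 50, 62, 43, 26, 92, 71]
Insert 43: [24, 43, 50, 62, 26, 92, 71]
Insert 26: [24, 26, 43, 50, 62, 92, 71]
Insert 92: [24, 26, 43, 50, 62, 92, 71]
Insert 71: [24, 26, 43, 50, 62, 71, 92]

Sorted: [24, 26, 43, 50, 62, 71, 92]


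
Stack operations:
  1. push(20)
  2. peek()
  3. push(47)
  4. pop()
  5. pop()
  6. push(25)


push(20) -> [20]
peek()->20
push(47) -> [20, 47]
pop()->47, [20]
pop()->20, []
push(25) -> [25]

Final stack: [25]


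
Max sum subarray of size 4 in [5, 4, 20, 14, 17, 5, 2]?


[0:4]: 43
[1:5]: 55
[2:6]: 56
[3:7]: 38

Max: 56 at [2:6]


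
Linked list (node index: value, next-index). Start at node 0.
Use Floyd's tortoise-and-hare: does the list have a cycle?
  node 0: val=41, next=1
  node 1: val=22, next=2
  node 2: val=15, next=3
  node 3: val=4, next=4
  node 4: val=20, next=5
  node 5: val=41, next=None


Floyd's tortoise (slow, +1) and hare (fast, +2):
  init: slow=0, fast=0
  step 1: slow=1, fast=2
  step 2: slow=2, fast=4
  step 3: fast 4->5->None, no cycle

Cycle: no


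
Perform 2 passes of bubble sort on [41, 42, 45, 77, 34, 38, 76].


Initial: [41, 42, 45, 77, 34, 38, 76]
Pass 1: [41, 42, 45, 34, 38, 76, 77] (3 swaps)
Pass 2: [41, 42, 34, 38, 45, 76, 77] (2 swaps)

After 2 passes: [41, 42, 34, 38, 45, 76, 77]


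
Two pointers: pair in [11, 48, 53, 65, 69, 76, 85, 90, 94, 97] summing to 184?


lo=0(11)+hi=9(97)=108
lo=1(48)+hi=9(97)=145
lo=2(53)+hi=9(97)=150
lo=3(65)+hi=9(97)=162
lo=4(69)+hi=9(97)=166
lo=5(76)+hi=9(97)=173
lo=6(85)+hi=9(97)=182
lo=7(90)+hi=9(97)=187
lo=7(90)+hi=8(94)=184

Yes: 90+94=184


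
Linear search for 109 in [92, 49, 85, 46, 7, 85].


i=0: 92!=109
i=1: 49!=109
i=2: 85!=109
i=3: 46!=109
i=4: 7!=109
i=5: 85!=109

Not found, 6 comps


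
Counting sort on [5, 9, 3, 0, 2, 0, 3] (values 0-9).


Input: [5, 9, 3, 0, 2, 0, 3]
Counts: [2, 0, 1, 2, 0, 1, 0, 0, 0, 1]

Sorted: [0, 0, 2, 3, 3, 5, 9]


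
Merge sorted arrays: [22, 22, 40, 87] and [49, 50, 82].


Take 22 from A
Take 22 from A
Take 40 from A
Take 49 from B
Take 50 from B
Take 82 from B

Merged: [22, 22, 40, 49, 50, 82, 87]


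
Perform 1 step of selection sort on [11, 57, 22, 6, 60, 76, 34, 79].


Initial: [11, 57, 22, 6, 60, 76, 34, 79]
Step 1: min=6 at 3
  Swap: [6, 57, 22, 11, 60, 76, 34, 79]

After 1 step: [6, 57, 22, 11, 60, 76, 34, 79]


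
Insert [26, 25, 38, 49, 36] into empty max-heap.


Insert 26: [26]
Insert 25: [26, 25]
Insert 38: [38, 25, 26]
Insert 49: [49, 38, 26, 25]
Insert 36: [49, 38, 26, 25, 36]

Final heap: [49, 38, 26, 25, 36]


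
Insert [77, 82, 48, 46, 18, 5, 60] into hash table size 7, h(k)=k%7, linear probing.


Insert 77: h=0 -> slot 0
Insert 82: h=5 -> slot 5
Insert 48: h=6 -> slot 6
Insert 46: h=4 -> slot 4
Insert 18: h=4, 4 probes -> slot 1
Insert 5: h=5, 4 probes -> slot 2
Insert 60: h=4, 6 probes -> slot 3

Table: [77, 18, 5, 60, 46, 82, 48]


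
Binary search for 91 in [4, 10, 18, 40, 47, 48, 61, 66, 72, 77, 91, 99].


Step 1: lo=0, hi=11, mid=5, val=48
Step 2: lo=6, hi=11, mid=8, val=72
Step 3: lo=9, hi=11, mid=10, val=91

Found at index 10


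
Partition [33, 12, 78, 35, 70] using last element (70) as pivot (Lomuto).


Pivot: 70
  33 <= 70: advance i (no swap)
  12 <= 70: advance i (no swap)
  35 <= 70: swap -> [33, 12, 35, 78, 70]
Place pivot at 3: [33, 12, 35, 70, 78]

Partitioned: [33, 12, 35, 70, 78]


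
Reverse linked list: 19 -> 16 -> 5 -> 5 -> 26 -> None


Step 1: curr=19, set curr.next=prev(None) | reversed so far: 19
Step 2: curr=16, set curr.next=prev(19) | reversed so far: 16 -> 19
Step 3: curr=5, set curr.next=prev(16) | reversed so far: 5 -> 16 -> 19
Step 4: curr=5, set curr.next=prev(5) | reversed so far: 5 -> 5 -> 16 -> 19
Step 5: curr=26, set curr.next=prev(5) | reversed so far: 26 -> 5 -> 5 -> 16 -> 19

26 -> 5 -> 5 -> 16 -> 19 -> None


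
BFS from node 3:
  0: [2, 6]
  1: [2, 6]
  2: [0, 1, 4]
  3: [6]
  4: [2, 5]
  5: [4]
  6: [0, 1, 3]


Visit 3, enqueue [6]
Visit 6, enqueue [0, 1]
Visit 0, enqueue [2]
Visit 1, enqueue []
Visit 2, enqueue [4]
Visit 4, enqueue [5]
Visit 5, enqueue []

BFS order: [3, 6, 0, 1, 2, 4, 5]


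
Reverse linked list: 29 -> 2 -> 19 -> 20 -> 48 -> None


Step 1: curr=29, set curr.next=prev(None) | reversed so far: 29
Step 2: curr=2, set curr.next=prev(29) | reversed so far: 2 -> 29
Step 3: curr=19, set curr.next=prev(2) | reversed so far: 19 -> 2 -> 29
Step 4: curr=20, set curr.next=prev(19) | reversed so far: 20 -> 19 -> 2 -> 29
Step 5: curr=48, set curr.next=prev(20) | reversed so far: 48 -> 20 -> 19 -> 2 -> 29

48 -> 20 -> 19 -> 2 -> 29 -> None


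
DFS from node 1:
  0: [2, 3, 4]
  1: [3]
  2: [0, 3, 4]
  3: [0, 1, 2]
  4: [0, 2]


Visit 1, push [3]
Visit 3, push [2, 0]
Visit 0, push [4, 2]
Visit 2, push [4]
Visit 4, push []

DFS order: [1, 3, 0, 2, 4]


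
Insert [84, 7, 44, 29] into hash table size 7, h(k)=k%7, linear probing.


Insert 84: h=0 -> slot 0
Insert 7: h=0, 1 probes -> slot 1
Insert 44: h=2 -> slot 2
Insert 29: h=1, 2 probes -> slot 3

Table: [84, 7, 44, 29, None, None, None]


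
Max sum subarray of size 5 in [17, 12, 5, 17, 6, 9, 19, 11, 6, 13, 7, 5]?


[0:5]: 57
[1:6]: 49
[2:7]: 56
[3:8]: 62
[4:9]: 51
[5:10]: 58
[6:11]: 56
[7:12]: 42

Max: 62 at [3:8]


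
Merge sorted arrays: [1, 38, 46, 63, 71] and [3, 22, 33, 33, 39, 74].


Take 1 from A
Take 3 from B
Take 22 from B
Take 33 from B
Take 33 from B
Take 38 from A
Take 39 from B
Take 46 from A
Take 63 from A
Take 71 from A

Merged: [1, 3, 22, 33, 33, 38, 39, 46, 63, 71, 74]


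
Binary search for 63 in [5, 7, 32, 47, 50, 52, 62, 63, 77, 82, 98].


Step 1: lo=0, hi=10, mid=5, val=52
Step 2: lo=6, hi=10, mid=8, val=77
Step 3: lo=6, hi=7, mid=6, val=62
Step 4: lo=7, hi=7, mid=7, val=63

Found at index 7


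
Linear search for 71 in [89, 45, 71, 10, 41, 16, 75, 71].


i=0: 89!=71
i=1: 45!=71
i=2: 71==71 found!

Found at 2, 3 comps


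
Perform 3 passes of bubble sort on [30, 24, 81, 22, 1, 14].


Initial: [30, 24, 81, 22, 1, 14]
Pass 1: [24, 30, 22, 1, 14, 81] (4 swaps)
Pass 2: [24, 22, 1, 14, 30, 81] (3 swaps)
Pass 3: [22, 1, 14, 24, 30, 81] (3 swaps)

After 3 passes: [22, 1, 14, 24, 30, 81]


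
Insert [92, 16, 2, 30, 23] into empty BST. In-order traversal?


Insert 92: root
Insert 16: L from 92
Insert 2: L from 92 -> L from 16
Insert 30: L from 92 -> R from 16
Insert 23: L from 92 -> R from 16 -> L from 30

In-order: [2, 16, 23, 30, 92]


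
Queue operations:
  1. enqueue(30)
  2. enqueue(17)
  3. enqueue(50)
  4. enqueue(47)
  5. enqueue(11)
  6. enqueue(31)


enqueue(30) -> [30]
enqueue(17) -> [30, 17]
enqueue(50) -> [30, 17, 50]
enqueue(47) -> [30, 17, 50, 47]
enqueue(11) -> [30, 17, 50, 47, 11]
enqueue(31) -> [30, 17, 50, 47, 11, 31]

Final queue: [30, 17, 50, 47, 11, 31]


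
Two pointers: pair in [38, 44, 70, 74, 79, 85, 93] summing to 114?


lo=0(38)+hi=6(93)=131
lo=0(38)+hi=5(85)=123
lo=0(38)+hi=4(79)=117
lo=0(38)+hi=3(74)=112
lo=1(44)+hi=3(74)=118
lo=1(44)+hi=2(70)=114

Yes: 44+70=114


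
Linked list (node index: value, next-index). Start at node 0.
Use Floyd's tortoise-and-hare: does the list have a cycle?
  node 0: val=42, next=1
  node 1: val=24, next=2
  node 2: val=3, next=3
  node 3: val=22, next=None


Floyd's tortoise (slow, +1) and hare (fast, +2):
  init: slow=0, fast=0
  step 1: slow=1, fast=2
  step 2: fast 2->3->None, no cycle

Cycle: no


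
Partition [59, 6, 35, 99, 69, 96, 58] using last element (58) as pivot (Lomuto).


Pivot: 58
  6 <= 58: swap -> [6, 59, 35, 99, 69, 96, 58]
  35 <= 58: swap -> [6, 35, 59, 99, 69, 96, 58]
Place pivot at 2: [6, 35, 58, 99, 69, 96, 59]

Partitioned: [6, 35, 58, 99, 69, 96, 59]


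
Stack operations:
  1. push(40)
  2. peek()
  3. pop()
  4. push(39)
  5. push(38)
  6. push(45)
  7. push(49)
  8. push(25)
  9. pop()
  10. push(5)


push(40) -> [40]
peek()->40
pop()->40, []
push(39) -> [39]
push(38) -> [39, 38]
push(45) -> [39, 38, 45]
push(49) -> [39, 38, 45, 49]
push(25) -> [39, 38, 45, 49, 25]
pop()->25, [39, 38, 45, 49]
push(5) -> [39, 38, 45, 49, 5]

Final stack: [39, 38, 45, 49, 5]


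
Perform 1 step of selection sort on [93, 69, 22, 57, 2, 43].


Initial: [93, 69, 22, 57, 2, 43]
Step 1: min=2 at 4
  Swap: [2, 69, 22, 57, 93, 43]

After 1 step: [2, 69, 22, 57, 93, 43]


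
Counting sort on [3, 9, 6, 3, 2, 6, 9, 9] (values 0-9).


Input: [3, 9, 6, 3, 2, 6, 9, 9]
Counts: [0, 0, 1, 2, 0, 0, 2, 0, 0, 3]

Sorted: [2, 3, 3, 6, 6, 9, 9, 9]


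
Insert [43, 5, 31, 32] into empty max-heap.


Insert 43: [43]
Insert 5: [43, 5]
Insert 31: [43, 5, 31]
Insert 32: [43, 32, 31, 5]

Final heap: [43, 32, 31, 5]


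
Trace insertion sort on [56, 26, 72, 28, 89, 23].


Initial: [56, 26, 72, 28, 89, 23]
Insert 26: [26, 56, 72, 28, 89, 23]
Insert 72: [26, 56, 72, 28, 89, 23]
Insert 28: [26, 28, 56, 72, 89, 23]
Insert 89: [26, 28, 56, 72, 89, 23]
Insert 23: [23, 26, 28, 56, 72, 89]

Sorted: [23, 26, 28, 56, 72, 89]


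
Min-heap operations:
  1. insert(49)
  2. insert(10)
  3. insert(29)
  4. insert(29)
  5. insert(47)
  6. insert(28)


insert(49) -> [49]
insert(10) -> [10, 49]
insert(29) -> [10, 49, 29]
insert(29) -> [10, 29, 29, 49]
insert(47) -> [10, 29, 29, 49, 47]
insert(28) -> [10, 29, 28, 49, 47, 29]

Final heap: [10, 29, 28, 49, 47, 29]


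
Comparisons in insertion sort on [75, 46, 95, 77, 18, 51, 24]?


Algorithm: insertion sort
Input: [75, 46, 95, 77, 18, 51, 24]
Sorted: [18, 24, 46, 51, 75, 77, 95]

18


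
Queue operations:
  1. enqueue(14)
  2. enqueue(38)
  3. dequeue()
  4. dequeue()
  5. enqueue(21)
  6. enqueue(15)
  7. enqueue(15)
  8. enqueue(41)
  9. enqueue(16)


enqueue(14) -> [14]
enqueue(38) -> [14, 38]
dequeue()->14, [38]
dequeue()->38, []
enqueue(21) -> [21]
enqueue(15) -> [21, 15]
enqueue(15) -> [21, 15, 15]
enqueue(41) -> [21, 15, 15, 41]
enqueue(16) -> [21, 15, 15, 41, 16]

Final queue: [21, 15, 15, 41, 16]


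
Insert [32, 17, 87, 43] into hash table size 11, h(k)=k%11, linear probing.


Insert 32: h=10 -> slot 10
Insert 17: h=6 -> slot 6
Insert 87: h=10, 1 probes -> slot 0
Insert 43: h=10, 2 probes -> slot 1

Table: [87, 43, None, None, None, None, 17, None, None, None, 32]


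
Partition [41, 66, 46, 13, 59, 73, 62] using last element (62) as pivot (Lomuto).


Pivot: 62
  41 <= 62: advance i (no swap)
  46 <= 62: swap -> [41, 46, 66, 13, 59, 73, 62]
  13 <= 62: swap -> [41, 46, 13, 66, 59, 73, 62]
  59 <= 62: swap -> [41, 46, 13, 59, 66, 73, 62]
Place pivot at 4: [41, 46, 13, 59, 62, 73, 66]

Partitioned: [41, 46, 13, 59, 62, 73, 66]


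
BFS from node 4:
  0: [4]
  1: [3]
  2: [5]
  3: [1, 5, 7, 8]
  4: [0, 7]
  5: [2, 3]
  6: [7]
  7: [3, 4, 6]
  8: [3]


Visit 4, enqueue [0, 7]
Visit 0, enqueue []
Visit 7, enqueue [3, 6]
Visit 3, enqueue [1, 5, 8]
Visit 6, enqueue []
Visit 1, enqueue []
Visit 5, enqueue [2]
Visit 8, enqueue []
Visit 2, enqueue []

BFS order: [4, 0, 7, 3, 6, 1, 5, 8, 2]


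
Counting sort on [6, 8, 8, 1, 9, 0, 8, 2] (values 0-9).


Input: [6, 8, 8, 1, 9, 0, 8, 2]
Counts: [1, 1, 1, 0, 0, 0, 1, 0, 3, 1]

Sorted: [0, 1, 2, 6, 8, 8, 8, 9]


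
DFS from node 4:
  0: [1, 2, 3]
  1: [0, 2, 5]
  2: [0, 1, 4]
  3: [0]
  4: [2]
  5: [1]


Visit 4, push [2]
Visit 2, push [1, 0]
Visit 0, push [3, 1]
Visit 1, push [5]
Visit 5, push []
Visit 3, push []

DFS order: [4, 2, 0, 1, 5, 3]


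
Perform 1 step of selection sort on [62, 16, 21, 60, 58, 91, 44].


Initial: [62, 16, 21, 60, 58, 91, 44]
Step 1: min=16 at 1
  Swap: [16, 62, 21, 60, 58, 91, 44]

After 1 step: [16, 62, 21, 60, 58, 91, 44]


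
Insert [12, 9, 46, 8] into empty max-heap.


Insert 12: [12]
Insert 9: [12, 9]
Insert 46: [46, 9, 12]
Insert 8: [46, 9, 12, 8]

Final heap: [46, 9, 12, 8]


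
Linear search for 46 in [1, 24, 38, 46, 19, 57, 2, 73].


i=0: 1!=46
i=1: 24!=46
i=2: 38!=46
i=3: 46==46 found!

Found at 3, 4 comps


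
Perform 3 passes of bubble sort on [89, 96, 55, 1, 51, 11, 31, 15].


Initial: [89, 96, 55, 1, 51, 11, 31, 15]
Pass 1: [89, 55, 1, 51, 11, 31, 15, 96] (6 swaps)
Pass 2: [55, 1, 51, 11, 31, 15, 89, 96] (6 swaps)
Pass 3: [1, 51, 11, 31, 15, 55, 89, 96] (5 swaps)

After 3 passes: [1, 51, 11, 31, 15, 55, 89, 96]


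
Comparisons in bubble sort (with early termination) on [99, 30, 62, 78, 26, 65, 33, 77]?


Algorithm: bubble sort (with early termination)
Input: [99, 30, 62, 78, 26, 65, 33, 77]
Sorted: [26, 30, 33, 62, 65, 77, 78, 99]

25


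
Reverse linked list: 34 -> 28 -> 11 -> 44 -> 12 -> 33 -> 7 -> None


Step 1: curr=34, set curr.next=prev(None) | reversed so far: 34
Step 2: curr=28, set curr.next=prev(34) | reversed so far: 28 -> 34
Step 3: curr=11, set curr.next=prev(28) | reversed so far: 11 -> 28 -> 34
Step 4: curr=44, set curr.next=prev(11) | reversed so far: 44 -> 11 -> 28 -> 34
Step 5: curr=12, set curr.next=prev(44) | reversed so far: 12 -> 44 -> 11 -> 28 -> 34
Step 6: curr=33, set curr.next=prev(12) | reversed so far: 33 -> 12 -> 44 -> 11 -> 28 -> 34
Step 7: curr=7, set curr.next=prev(33) | reversed so far: 7 -> 33 -> 12 -> 44 -> 11 -> 28 -> 34

7 -> 33 -> 12 -> 44 -> 11 -> 28 -> 34 -> None


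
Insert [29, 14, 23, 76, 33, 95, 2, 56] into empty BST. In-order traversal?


Insert 29: root
Insert 14: L from 29
Insert 23: L from 29 -> R from 14
Insert 76: R from 29
Insert 33: R from 29 -> L from 76
Insert 95: R from 29 -> R from 76
Insert 2: L from 29 -> L from 14
Insert 56: R from 29 -> L from 76 -> R from 33

In-order: [2, 14, 23, 29, 33, 56, 76, 95]


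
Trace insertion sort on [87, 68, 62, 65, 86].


Initial: [87, 68, 62, 65, 86]
Insert 68: [68, 87, 62, 65, 86]
Insert 62: [62, 68, 87, 65, 86]
Insert 65: [62, 65, 68, 87, 86]
Insert 86: [62, 65, 68, 86, 87]

Sorted: [62, 65, 68, 86, 87]


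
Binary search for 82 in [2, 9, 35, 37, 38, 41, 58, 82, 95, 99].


Step 1: lo=0, hi=9, mid=4, val=38
Step 2: lo=5, hi=9, mid=7, val=82

Found at index 7


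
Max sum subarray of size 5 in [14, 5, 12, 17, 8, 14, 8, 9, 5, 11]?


[0:5]: 56
[1:6]: 56
[2:7]: 59
[3:8]: 56
[4:9]: 44
[5:10]: 47

Max: 59 at [2:7]


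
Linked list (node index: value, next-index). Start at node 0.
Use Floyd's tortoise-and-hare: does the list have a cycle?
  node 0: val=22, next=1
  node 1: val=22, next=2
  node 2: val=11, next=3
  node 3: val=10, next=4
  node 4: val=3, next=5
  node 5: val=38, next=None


Floyd's tortoise (slow, +1) and hare (fast, +2):
  init: slow=0, fast=0
  step 1: slow=1, fast=2
  step 2: slow=2, fast=4
  step 3: fast 4->5->None, no cycle

Cycle: no


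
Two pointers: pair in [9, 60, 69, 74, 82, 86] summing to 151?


lo=0(9)+hi=5(86)=95
lo=1(60)+hi=5(86)=146
lo=2(69)+hi=5(86)=155
lo=2(69)+hi=4(82)=151

Yes: 69+82=151


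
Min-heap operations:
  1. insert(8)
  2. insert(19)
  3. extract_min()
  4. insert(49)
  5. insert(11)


insert(8) -> [8]
insert(19) -> [8, 19]
extract_min()->8, [19]
insert(49) -> [19, 49]
insert(11) -> [11, 49, 19]

Final heap: [11, 49, 19]


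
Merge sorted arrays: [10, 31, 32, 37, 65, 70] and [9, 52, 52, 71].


Take 9 from B
Take 10 from A
Take 31 from A
Take 32 from A
Take 37 from A
Take 52 from B
Take 52 from B
Take 65 from A
Take 70 from A

Merged: [9, 10, 31, 32, 37, 52, 52, 65, 70, 71]
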